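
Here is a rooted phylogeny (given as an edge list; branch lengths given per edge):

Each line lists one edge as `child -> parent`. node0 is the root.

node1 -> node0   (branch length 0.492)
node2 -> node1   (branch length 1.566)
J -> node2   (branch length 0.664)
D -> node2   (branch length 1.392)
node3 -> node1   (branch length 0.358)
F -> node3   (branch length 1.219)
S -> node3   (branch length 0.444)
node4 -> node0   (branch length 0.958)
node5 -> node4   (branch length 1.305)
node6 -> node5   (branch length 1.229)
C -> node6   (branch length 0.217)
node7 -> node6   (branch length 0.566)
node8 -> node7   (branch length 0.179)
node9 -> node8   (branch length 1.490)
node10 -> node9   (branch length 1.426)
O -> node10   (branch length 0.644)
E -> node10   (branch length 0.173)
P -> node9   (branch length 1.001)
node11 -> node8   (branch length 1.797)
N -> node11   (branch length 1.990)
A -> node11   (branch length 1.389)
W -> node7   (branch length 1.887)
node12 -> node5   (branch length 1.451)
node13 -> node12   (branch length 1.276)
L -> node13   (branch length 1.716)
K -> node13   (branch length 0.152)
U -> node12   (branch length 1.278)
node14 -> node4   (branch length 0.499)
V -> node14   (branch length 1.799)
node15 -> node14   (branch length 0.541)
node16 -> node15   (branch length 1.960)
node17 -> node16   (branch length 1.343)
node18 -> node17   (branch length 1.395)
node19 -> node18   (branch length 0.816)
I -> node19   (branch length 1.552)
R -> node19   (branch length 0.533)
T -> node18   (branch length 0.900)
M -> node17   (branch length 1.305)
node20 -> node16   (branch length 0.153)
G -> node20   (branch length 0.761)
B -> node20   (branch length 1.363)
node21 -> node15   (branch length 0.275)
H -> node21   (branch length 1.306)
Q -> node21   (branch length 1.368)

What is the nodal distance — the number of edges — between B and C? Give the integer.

The MRCA of B and C is the node subtending (((C,((((O,E),P),(N,A)),W)),((L,K),U)),(V,(((((I,R),T),M),(G,B)),(H,Q)))).
From B up to that node: 5 branches. From C up to the same node: 3 branches. Total: 5 + 3 = 8.

8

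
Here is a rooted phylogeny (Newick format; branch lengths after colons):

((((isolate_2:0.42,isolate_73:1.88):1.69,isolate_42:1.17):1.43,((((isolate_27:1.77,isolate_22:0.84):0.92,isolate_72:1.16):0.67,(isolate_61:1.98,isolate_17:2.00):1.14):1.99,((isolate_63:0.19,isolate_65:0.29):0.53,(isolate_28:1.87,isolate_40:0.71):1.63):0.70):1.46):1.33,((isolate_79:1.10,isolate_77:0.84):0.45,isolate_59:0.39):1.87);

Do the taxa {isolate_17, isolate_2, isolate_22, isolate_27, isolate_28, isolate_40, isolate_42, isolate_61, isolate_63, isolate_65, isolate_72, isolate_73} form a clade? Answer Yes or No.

Yes

The most recent common ancestor of these taxa subtends (((isolate_2,isolate_73),isolate_42),((((isolate_27,isolate_22),isolate_72),(isolate_61,isolate_17)),((isolate_63,isolate_65),(isolate_28,isolate_40)))).
That clade has exactly 12 tips — every listed taxon and nothing else — so the group is monophyletic.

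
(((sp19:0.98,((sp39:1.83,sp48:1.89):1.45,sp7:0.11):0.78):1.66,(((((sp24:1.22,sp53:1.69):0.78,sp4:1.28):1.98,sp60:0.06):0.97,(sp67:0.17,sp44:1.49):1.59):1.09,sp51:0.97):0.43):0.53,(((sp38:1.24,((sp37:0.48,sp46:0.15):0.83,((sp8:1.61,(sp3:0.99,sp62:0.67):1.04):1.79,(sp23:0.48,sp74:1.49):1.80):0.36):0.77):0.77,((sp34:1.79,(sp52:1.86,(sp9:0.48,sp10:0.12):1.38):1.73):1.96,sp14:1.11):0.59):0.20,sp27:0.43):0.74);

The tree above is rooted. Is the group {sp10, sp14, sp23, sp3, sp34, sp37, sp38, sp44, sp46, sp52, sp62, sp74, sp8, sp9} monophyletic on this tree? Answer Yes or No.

No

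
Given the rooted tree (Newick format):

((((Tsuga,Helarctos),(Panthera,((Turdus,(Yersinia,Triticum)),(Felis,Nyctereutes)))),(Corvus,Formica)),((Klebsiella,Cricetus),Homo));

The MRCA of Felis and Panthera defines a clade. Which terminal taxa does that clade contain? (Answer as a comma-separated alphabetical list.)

Felis, Nyctereutes, Panthera, Triticum, Turdus, Yersinia

Tracing Felis: it sits inside (Felis,Nyctereutes).
Tracing Panthera: it sits inside (Panthera,((Turdus,(Yersinia,Triticum)),(Felis,Nyctereutes))).
The smallest clade enclosing both is (Panthera,((Turdus,(Yersinia,Triticum)),(Felis,Nyctereutes))); the answer is its 6 terminal taxa in alphabetical order.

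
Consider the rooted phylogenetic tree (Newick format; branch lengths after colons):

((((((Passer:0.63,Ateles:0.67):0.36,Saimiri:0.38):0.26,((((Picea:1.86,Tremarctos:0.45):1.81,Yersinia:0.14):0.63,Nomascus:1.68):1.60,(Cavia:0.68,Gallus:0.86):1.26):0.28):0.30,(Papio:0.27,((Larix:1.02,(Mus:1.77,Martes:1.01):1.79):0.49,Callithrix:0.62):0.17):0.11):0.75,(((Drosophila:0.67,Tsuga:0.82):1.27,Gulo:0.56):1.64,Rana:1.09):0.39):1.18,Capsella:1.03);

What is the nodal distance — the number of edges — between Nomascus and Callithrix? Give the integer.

7

The MRCA of Nomascus and Callithrix is the node subtending ((((Passer,Ateles),Saimiri),((((Picea,Tremarctos),Yersinia),Nomascus),(Cavia,Gallus))),(Papio,((Larix,(Mus,Martes)),Callithrix))).
From Nomascus up to that node: 4 branches. From Callithrix up to the same node: 3 branches. Total: 4 + 3 = 7.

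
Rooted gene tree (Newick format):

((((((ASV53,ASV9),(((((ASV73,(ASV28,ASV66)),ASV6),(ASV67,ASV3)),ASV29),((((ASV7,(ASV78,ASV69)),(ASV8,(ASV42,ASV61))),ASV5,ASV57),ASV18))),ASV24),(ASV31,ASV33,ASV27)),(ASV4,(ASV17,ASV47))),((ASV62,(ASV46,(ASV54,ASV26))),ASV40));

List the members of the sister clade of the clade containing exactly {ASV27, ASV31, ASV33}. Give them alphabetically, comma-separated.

The clade containing exactly {ASV27, ASV31, ASV33} attaches to the tree at the node subtending ((((ASV53,ASV9),(((((ASV73,(ASV28,ASV66)),ASV6),(ASV67,ASV3)),ASV29),((((ASV7,(ASV78,ASV69)),(ASV8,(ASV42,ASV61))),ASV5,ASV57),ASV18))),ASV24),(ASV31,ASV33,ASV27)).
The other lineage descending from that same node — the sister group — is (((ASV53,ASV9),(((((ASV73,(ASV28,ASV66)),ASV6),(ASV67,ASV3)),ASV29),((((ASV7,(ASV78,ASV69)),(ASV8,(ASV42,ASV61))),ASV5,ASV57),ASV18))),ASV24); its 19 tips in alphabetical order are the answer.

ASV18, ASV24, ASV28, ASV29, ASV3, ASV42, ASV5, ASV53, ASV57, ASV6, ASV61, ASV66, ASV67, ASV69, ASV7, ASV73, ASV78, ASV8, ASV9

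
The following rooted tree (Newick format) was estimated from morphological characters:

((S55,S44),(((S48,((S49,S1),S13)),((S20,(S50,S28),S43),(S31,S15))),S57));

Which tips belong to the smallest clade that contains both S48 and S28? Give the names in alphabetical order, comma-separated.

S1, S13, S15, S20, S28, S31, S43, S48, S49, S50

Tracing S48: it sits inside (S48,((S49,S1),S13)).
Tracing S28: it sits inside (S50,S28).
The smallest clade enclosing both is ((S48,((S49,S1),S13)),((S20,(S50,S28),S43),(S31,S15))); the answer is its 10 terminal taxa in alphabetical order.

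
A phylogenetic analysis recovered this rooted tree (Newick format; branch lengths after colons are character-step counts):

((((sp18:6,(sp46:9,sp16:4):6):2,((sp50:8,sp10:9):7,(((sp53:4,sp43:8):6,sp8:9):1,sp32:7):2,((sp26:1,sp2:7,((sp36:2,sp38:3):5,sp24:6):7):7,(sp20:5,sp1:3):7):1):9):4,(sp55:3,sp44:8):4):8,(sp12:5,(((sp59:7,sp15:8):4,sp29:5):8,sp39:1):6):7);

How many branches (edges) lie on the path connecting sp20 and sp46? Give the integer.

The MRCA of sp20 and sp46 is the node subtending ((sp18,(sp46,sp16)),((sp50,sp10),(((sp53,sp43),sp8),sp32),((sp26,sp2,((sp36,sp38),sp24)),(sp20,sp1)))).
From sp20 up to that node: 4 branches. From sp46 up to the same node: 3 branches. Total: 4 + 3 = 7.

7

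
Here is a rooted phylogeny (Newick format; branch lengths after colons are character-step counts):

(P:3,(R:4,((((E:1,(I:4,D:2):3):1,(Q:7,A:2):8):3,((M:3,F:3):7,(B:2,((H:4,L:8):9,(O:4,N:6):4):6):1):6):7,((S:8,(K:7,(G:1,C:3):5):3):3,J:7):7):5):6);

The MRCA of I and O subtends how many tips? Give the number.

The MRCA of I and O is the node subtending (((E,(I,D)),(Q,A)),((M,F),(B,((H,L),(O,N))))).
That clade contains 12 terminal taxa: A, B, D, E, F, H, I, L, M, N, O, Q.

12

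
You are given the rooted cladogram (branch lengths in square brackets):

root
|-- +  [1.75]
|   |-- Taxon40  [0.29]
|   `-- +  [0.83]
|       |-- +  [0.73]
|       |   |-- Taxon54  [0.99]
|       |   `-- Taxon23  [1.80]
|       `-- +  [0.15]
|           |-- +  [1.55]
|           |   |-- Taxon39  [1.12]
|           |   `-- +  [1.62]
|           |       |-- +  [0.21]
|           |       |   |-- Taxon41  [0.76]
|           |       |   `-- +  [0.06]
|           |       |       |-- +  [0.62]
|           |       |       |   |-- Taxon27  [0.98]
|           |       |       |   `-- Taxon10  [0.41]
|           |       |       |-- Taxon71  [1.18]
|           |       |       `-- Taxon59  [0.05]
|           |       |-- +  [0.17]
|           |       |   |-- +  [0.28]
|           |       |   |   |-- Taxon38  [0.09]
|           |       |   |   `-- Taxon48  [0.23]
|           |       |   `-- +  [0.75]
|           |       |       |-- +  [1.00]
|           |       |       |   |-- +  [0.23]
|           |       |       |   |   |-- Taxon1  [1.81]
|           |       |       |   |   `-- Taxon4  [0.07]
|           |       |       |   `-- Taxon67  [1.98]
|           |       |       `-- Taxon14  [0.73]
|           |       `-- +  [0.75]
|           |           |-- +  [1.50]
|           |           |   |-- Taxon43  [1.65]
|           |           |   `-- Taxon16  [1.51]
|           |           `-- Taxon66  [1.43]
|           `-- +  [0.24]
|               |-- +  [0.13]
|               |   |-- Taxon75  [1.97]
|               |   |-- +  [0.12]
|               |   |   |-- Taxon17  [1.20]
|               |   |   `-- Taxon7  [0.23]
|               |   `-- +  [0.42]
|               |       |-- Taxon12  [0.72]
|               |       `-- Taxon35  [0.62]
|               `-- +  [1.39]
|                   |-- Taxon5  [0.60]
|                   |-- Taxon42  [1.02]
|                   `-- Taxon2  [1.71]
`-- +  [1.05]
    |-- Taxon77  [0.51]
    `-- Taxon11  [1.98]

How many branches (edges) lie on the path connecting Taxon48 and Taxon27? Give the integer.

7

The MRCA of Taxon48 and Taxon27 is the node subtending ((Taxon41,((Taxon27,Taxon10),Taxon71,Taxon59)),((Taxon38,Taxon48),(((Taxon1,Taxon4),Taxon67),Taxon14)),((Taxon43,Taxon16),Taxon66)).
From Taxon48 up to that node: 3 branches. From Taxon27 up to the same node: 4 branches. Total: 3 + 4 = 7.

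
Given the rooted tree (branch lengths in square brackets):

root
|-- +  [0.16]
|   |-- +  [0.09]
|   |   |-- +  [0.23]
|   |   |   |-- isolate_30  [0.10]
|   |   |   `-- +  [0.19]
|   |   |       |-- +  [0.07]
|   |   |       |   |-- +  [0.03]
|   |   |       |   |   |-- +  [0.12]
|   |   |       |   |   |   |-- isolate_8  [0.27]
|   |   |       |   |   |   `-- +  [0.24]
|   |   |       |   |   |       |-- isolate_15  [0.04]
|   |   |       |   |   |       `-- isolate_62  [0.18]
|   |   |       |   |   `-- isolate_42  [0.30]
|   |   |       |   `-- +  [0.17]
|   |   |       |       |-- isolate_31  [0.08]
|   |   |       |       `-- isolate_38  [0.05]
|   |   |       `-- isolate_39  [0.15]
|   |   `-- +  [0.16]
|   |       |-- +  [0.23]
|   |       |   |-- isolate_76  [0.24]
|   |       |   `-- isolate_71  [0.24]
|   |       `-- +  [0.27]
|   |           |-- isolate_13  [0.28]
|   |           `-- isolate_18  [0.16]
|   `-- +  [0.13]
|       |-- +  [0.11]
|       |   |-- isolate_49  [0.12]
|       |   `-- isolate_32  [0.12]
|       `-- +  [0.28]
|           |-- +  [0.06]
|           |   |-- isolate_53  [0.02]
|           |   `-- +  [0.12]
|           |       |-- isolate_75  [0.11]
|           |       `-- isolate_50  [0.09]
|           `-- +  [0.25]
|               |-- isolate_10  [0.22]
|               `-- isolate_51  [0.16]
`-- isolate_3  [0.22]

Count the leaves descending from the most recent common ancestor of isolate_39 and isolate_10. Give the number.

The MRCA of isolate_39 and isolate_10 is the node subtending (((isolate_30,((((isolate_8,(isolate_15,isolate_62)),isolate_42),(isolate_31,isolate_38)),isolate_39)),((isolate_76,isolate_71),(isolate_13,isolate_18))),((isolate_49,isolate_32),((isolate_53,(isolate_75,isolate_50)),(isolate_10,isolate_51)))).
That clade contains 19 terminal taxa: isolate_10, isolate_13, isolate_15, isolate_18, isolate_30, isolate_31, isolate_32, isolate_38, isolate_39, isolate_42, isolate_49, isolate_50, isolate_51, isolate_53, isolate_62, isolate_71, isolate_75, isolate_76, isolate_8.

19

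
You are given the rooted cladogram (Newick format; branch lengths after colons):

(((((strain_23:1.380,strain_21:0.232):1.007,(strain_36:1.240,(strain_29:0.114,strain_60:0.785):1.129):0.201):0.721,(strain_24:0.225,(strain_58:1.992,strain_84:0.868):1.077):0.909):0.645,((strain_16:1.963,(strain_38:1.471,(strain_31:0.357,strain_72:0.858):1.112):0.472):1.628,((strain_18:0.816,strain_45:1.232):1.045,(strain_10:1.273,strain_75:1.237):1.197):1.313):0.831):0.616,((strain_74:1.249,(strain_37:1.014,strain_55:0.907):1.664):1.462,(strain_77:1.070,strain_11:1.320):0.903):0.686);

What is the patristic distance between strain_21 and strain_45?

The path runs strain_21 → … → MRCA → … → strain_45; the MRCA is the node subtending ((((strain_23,strain_21),(strain_36,(strain_29,strain_60))),(strain_24,(strain_58,strain_84))),((strain_16,(strain_38,(strain_31,strain_72))),((strain_18,strain_45),(strain_10,strain_75)))).
Branch lengths along that path: 0.232 + 1.007 + 0.721 + 0.645 + 0.831 + 1.313 + 1.045 + 1.232 = 7.026.

7.026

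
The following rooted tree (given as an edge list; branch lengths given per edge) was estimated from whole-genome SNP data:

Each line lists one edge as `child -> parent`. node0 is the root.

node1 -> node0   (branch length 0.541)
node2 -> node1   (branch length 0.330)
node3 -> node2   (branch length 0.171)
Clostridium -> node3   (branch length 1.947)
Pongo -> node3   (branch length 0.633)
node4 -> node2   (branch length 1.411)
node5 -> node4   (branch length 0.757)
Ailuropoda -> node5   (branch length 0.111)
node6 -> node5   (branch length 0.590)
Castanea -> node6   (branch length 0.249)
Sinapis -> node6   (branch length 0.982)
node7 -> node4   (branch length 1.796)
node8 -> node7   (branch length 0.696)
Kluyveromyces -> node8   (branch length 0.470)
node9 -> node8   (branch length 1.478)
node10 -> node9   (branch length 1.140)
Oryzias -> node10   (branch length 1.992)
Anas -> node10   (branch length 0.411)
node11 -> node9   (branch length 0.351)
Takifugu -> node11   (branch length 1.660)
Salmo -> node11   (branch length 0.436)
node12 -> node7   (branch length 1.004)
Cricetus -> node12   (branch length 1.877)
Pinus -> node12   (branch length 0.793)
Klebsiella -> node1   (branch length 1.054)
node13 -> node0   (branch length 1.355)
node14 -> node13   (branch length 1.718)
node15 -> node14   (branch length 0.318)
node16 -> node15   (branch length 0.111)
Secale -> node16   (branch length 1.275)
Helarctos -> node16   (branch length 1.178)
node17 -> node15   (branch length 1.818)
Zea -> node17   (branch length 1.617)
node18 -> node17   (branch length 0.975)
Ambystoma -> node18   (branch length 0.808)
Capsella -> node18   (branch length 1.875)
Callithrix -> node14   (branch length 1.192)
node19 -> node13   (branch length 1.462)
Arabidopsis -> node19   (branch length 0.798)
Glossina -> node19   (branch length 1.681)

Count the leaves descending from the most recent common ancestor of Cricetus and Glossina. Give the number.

The MRCA of Cricetus and Glossina is the root, so the clade is the entire tree.
That clade contains 21 terminal taxa: Ailuropoda, Ambystoma, Anas, Arabidopsis, Callithrix, Capsella, Castanea, Clostridium, Cricetus, Glossina, Helarctos, Klebsiella, Kluyveromyces, Oryzias, Pinus, Pongo, Salmo, Secale, Sinapis, Takifugu, Zea.

21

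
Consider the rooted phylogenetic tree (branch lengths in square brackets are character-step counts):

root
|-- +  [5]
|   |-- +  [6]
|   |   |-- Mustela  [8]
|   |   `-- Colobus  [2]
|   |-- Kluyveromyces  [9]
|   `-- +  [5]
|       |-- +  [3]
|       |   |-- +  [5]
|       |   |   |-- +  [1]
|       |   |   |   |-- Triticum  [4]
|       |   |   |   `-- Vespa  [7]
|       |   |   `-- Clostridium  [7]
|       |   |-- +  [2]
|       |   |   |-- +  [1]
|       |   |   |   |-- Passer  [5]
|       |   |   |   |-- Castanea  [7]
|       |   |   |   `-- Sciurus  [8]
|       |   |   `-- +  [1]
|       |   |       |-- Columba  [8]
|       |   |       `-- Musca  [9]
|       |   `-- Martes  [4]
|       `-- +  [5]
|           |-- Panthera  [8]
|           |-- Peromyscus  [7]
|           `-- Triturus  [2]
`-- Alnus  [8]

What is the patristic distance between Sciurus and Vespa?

The path runs Sciurus → … → MRCA → … → Vespa; the MRCA is the node subtending (((Triticum,Vespa),Clostridium),((Passer,Castanea,Sciurus),(Columba,Musca)),Martes).
Branch lengths along that path: 8 + 1 + 2 + 5 + 1 + 7 = 24.

24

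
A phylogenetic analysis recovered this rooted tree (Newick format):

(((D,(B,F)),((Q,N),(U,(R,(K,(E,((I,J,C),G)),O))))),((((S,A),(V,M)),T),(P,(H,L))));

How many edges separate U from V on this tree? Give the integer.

The MRCA of U and V is the root of the tree.
From U up to that node: 4 branches. From V up to the same node: 5 branches. Total: 4 + 5 = 9.

9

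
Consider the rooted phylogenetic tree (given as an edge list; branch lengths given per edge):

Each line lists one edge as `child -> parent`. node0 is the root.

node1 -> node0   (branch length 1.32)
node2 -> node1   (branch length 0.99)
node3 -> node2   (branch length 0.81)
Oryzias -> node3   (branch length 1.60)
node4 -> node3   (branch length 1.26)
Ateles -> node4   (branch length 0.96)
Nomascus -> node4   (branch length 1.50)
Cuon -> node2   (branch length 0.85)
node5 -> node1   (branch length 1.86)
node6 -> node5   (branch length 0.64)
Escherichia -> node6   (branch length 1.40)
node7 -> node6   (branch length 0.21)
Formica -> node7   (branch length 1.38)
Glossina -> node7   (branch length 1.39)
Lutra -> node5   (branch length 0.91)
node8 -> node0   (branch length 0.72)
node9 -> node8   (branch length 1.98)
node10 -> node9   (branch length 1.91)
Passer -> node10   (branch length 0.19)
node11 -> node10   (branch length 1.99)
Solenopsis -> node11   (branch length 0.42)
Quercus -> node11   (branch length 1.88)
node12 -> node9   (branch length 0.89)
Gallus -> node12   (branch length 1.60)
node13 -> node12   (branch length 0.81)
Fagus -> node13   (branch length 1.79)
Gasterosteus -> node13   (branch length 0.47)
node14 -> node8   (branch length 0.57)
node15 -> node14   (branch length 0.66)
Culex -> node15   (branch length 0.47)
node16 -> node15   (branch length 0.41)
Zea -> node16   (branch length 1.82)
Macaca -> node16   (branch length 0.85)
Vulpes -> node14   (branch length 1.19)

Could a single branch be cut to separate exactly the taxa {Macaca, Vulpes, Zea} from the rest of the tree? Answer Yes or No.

No

The MRCA of the listed taxa subtends ((Culex,(Zea,Macaca)),Vulpes).
That clade also contains Culex, which is not in the proposed group, so the group is not monophyletic.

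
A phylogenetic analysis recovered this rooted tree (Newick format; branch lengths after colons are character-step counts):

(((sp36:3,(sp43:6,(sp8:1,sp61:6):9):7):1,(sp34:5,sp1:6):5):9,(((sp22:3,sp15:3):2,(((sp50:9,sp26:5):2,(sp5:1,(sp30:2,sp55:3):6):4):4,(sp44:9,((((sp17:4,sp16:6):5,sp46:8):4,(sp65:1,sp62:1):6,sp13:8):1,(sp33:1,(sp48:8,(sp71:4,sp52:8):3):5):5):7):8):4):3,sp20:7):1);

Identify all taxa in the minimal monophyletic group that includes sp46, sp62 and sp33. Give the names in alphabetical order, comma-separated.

sp13, sp16, sp17, sp33, sp46, sp48, sp52, sp62, sp65, sp71

Tracing sp46: it sits inside ((sp17,sp16),sp46).
Tracing sp62: it sits inside (sp65,sp62).
Tracing sp33: it sits inside (sp33,(sp48,(sp71,sp52))).
The smallest clade enclosing all 3 is ((((sp17,sp16),sp46),(sp65,sp62),sp13),(sp33,(sp48,(sp71,sp52)))); the answer is its 10 terminal taxa in alphabetical order.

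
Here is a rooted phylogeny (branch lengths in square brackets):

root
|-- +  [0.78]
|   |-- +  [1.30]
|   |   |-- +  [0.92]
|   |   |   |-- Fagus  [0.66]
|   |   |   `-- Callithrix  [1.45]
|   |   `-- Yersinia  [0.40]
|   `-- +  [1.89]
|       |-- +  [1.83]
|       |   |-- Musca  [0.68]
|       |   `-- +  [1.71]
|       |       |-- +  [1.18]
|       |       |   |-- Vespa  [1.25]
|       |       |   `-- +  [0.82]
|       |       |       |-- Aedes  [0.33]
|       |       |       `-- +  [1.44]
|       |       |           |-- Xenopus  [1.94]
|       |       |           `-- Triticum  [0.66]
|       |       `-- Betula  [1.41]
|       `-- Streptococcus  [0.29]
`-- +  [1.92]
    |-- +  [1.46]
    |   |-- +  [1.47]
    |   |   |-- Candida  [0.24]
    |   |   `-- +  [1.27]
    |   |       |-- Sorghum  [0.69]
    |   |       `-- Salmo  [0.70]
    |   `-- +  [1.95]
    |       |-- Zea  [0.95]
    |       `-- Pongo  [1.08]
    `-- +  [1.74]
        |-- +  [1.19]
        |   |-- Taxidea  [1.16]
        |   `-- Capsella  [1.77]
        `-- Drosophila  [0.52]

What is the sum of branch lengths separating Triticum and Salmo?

17.13

The path runs Triticum → … → MRCA → … → Salmo; the MRCA is the root of the tree.
Branch lengths along that path: 0.66 + 1.44 + 0.82 + 1.18 + 1.71 + 1.83 + 1.89 + 0.78 + 1.92 + 1.46 + 1.47 + 1.27 + 0.70 = 17.13.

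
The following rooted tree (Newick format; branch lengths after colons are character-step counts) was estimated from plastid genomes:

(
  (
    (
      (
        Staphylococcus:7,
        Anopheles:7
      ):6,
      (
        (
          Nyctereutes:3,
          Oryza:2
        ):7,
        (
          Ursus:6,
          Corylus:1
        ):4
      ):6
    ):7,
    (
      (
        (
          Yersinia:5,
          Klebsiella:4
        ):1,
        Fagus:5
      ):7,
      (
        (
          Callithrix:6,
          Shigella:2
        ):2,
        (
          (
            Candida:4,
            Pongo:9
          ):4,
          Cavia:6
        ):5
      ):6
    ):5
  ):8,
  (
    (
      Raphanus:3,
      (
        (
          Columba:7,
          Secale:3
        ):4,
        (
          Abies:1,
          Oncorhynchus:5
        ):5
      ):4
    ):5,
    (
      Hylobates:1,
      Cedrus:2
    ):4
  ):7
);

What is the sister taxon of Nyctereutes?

Nyctereutes attaches to the tree at the node subtending (Nyctereutes,Oryza).
The other lineage descending from that same node — the sister group — is the single tip Oryza.

Oryza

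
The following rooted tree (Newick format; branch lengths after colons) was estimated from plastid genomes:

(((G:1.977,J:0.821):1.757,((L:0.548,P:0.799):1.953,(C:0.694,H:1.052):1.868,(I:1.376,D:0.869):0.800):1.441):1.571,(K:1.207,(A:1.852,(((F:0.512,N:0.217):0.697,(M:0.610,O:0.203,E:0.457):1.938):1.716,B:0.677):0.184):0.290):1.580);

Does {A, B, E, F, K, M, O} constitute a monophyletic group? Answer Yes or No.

No

The MRCA of the listed taxa subtends (K,(A,(((F,N),(M,O,E)),B))).
That clade also contains N, which is not in the proposed group, so the group is not monophyletic.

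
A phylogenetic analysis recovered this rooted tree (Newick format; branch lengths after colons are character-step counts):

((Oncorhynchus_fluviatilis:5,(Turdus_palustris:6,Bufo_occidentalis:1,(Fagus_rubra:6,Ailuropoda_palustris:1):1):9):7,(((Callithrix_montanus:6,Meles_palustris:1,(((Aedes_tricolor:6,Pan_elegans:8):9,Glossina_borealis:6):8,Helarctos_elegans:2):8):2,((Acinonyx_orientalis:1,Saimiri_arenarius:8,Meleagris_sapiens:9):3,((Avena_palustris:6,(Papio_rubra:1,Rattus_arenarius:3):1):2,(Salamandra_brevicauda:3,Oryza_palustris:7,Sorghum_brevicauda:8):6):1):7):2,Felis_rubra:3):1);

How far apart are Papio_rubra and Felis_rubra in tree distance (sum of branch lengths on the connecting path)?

17

The path runs Papio_rubra → … → MRCA → … → Felis_rubra; the MRCA is the node subtending (((Callithrix_montanus,Meles_palustris,(((Aedes_tricolor,Pan_elegans),Glossina_borealis),Helarctos_elegans)),((Acinonyx_orientalis,Saimiri_arenarius,Meleagris_sapiens),((Avena_palustris,(Papio_rubra,Rattus_arenarius)),(Salamandra_brevicauda,Oryza_palustris,Sorghum_brevicauda)))),Felis_rubra).
Branch lengths along that path: 1 + 1 + 2 + 1 + 7 + 2 + 3 = 17.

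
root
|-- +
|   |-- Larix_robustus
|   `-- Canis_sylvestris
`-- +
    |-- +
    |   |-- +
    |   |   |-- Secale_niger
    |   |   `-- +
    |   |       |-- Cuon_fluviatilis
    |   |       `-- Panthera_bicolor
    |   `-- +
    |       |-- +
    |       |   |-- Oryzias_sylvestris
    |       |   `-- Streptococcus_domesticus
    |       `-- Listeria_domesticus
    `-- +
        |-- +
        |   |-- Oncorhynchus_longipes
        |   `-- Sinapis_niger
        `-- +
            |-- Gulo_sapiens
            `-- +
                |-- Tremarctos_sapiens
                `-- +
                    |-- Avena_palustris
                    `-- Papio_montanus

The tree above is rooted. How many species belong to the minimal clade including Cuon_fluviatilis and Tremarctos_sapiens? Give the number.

12

The MRCA of Cuon_fluviatilis and Tremarctos_sapiens is the node subtending (((Secale_niger,(Cuon_fluviatilis,Panthera_bicolor)),((Oryzias_sylvestris,Streptococcus_domesticus),Listeria_domesticus)),((Oncorhynchus_longipes,Sinapis_niger),(Gulo_sapiens,(Tremarctos_sapiens,(Avena_palustris,Papio_montanus))))).
That clade contains 12 terminal taxa: Avena_palustris, Cuon_fluviatilis, Gulo_sapiens, Listeria_domesticus, Oncorhynchus_longipes, Oryzias_sylvestris, Panthera_bicolor, Papio_montanus, Secale_niger, Sinapis_niger, Streptococcus_domesticus, Tremarctos_sapiens.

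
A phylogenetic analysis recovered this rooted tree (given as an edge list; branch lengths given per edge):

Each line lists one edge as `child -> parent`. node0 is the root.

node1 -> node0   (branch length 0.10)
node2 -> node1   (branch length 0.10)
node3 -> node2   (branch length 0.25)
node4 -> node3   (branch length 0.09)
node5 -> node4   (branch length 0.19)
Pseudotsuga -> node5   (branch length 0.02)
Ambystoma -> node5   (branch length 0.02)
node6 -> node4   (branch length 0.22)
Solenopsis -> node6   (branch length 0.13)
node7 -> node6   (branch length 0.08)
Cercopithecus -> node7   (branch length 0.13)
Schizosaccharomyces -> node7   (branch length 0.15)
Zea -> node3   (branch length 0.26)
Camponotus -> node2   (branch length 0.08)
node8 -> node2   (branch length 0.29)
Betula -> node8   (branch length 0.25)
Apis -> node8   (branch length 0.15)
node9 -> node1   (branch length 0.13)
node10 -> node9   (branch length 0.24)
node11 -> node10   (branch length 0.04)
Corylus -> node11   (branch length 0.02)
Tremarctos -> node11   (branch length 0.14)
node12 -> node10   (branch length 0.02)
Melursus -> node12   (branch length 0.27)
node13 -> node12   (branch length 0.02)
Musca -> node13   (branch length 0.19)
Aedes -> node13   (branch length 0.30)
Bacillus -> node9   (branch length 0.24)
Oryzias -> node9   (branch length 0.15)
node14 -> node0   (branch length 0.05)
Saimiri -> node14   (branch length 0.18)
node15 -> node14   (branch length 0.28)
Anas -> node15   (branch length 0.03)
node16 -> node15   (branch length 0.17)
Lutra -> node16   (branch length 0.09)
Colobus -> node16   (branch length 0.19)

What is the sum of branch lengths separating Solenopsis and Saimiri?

1.12

The path runs Solenopsis → … → MRCA → … → Saimiri; the MRCA is the root of the tree.
Branch lengths along that path: 0.13 + 0.22 + 0.09 + 0.25 + 0.10 + 0.10 + 0.05 + 0.18 = 1.12.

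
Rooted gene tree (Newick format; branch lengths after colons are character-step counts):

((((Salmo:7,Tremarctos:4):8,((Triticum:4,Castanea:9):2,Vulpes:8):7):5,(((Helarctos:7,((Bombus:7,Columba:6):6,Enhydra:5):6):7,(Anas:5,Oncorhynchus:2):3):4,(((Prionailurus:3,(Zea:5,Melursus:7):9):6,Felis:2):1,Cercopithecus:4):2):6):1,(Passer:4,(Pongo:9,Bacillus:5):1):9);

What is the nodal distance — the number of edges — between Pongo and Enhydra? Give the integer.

9

The MRCA of Pongo and Enhydra is the root of the tree.
From Pongo up to that node: 3 branches. From Enhydra up to the same node: 6 branches. Total: 3 + 6 = 9.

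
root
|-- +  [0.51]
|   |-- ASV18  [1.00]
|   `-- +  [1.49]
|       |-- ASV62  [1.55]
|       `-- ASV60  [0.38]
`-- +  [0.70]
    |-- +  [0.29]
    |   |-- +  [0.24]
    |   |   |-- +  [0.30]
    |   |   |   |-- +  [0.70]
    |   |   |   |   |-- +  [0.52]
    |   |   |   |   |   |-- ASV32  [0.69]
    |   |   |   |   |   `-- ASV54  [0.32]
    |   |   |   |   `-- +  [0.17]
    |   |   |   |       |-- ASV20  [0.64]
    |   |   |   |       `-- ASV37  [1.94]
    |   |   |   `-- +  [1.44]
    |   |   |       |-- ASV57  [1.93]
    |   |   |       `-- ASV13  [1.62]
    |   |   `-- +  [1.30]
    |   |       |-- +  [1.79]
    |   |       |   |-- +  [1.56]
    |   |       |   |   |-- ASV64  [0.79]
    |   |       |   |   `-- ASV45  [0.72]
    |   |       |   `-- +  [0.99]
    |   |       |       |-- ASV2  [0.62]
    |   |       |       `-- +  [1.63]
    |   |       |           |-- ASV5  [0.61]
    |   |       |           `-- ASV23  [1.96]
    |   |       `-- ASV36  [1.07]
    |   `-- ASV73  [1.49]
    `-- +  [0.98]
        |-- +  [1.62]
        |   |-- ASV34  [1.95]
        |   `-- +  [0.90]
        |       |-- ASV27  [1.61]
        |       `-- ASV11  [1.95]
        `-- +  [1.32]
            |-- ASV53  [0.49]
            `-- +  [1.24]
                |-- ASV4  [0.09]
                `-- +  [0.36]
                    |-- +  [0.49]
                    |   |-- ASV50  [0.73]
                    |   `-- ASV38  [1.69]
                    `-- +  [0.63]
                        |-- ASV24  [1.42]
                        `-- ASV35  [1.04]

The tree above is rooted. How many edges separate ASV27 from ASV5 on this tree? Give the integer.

11

The MRCA of ASV27 and ASV5 is the node subtending ((((((ASV32,ASV54),(ASV20,ASV37)),(ASV57,ASV13)),(((ASV64,ASV45),(ASV2,(ASV5,ASV23))),ASV36)),ASV73),((ASV34,(ASV27,ASV11)),(ASV53,(ASV4,((ASV50,ASV38),(ASV24,ASV35)))))).
From ASV27 up to that node: 4 branches. From ASV5 up to the same node: 7 branches. Total: 4 + 7 = 11.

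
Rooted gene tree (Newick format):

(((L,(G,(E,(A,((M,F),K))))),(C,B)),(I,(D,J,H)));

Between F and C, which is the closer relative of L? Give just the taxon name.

The MRCA of L and F subtends (L,(G,(E,(A,((M,F),K))))) (7 taxa).
The MRCA of L and C subtends ((L,(G,(E,(A,((M,F),K))))),(C,B)) (9 taxa).
The first is nested inside the second, so L shares a more recent common ancestor with F.

F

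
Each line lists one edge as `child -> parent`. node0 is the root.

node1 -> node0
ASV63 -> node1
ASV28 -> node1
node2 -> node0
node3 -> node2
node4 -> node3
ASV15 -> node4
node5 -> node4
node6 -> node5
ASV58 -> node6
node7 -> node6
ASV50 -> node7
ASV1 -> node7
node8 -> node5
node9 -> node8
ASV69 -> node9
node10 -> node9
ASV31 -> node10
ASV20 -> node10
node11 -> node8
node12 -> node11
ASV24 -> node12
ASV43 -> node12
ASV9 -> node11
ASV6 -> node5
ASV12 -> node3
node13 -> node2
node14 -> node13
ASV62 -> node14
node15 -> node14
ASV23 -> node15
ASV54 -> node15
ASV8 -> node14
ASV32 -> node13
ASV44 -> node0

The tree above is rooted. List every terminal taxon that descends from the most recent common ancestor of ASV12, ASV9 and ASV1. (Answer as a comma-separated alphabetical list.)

Tracing ASV12: it sits inside ((ASV15,((ASV58,(ASV50,ASV1)),((ASV69,(ASV31,ASV20)),((ASV24,ASV43),ASV9)),ASV6)),ASV12).
Tracing ASV9: it sits inside ((ASV24,ASV43),ASV9).
Tracing ASV1: it sits inside (ASV50,ASV1).
The smallest clade enclosing all 3 is ((ASV15,((ASV58,(ASV50,ASV1)),((ASV69,(ASV31,ASV20)),((ASV24,ASV43),ASV9)),ASV6)),ASV12); the answer is its 12 terminal taxa in alphabetical order.

ASV1, ASV12, ASV15, ASV20, ASV24, ASV31, ASV43, ASV50, ASV58, ASV6, ASV69, ASV9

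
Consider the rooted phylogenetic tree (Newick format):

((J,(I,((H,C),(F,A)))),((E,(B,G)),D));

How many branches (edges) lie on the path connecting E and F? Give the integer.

8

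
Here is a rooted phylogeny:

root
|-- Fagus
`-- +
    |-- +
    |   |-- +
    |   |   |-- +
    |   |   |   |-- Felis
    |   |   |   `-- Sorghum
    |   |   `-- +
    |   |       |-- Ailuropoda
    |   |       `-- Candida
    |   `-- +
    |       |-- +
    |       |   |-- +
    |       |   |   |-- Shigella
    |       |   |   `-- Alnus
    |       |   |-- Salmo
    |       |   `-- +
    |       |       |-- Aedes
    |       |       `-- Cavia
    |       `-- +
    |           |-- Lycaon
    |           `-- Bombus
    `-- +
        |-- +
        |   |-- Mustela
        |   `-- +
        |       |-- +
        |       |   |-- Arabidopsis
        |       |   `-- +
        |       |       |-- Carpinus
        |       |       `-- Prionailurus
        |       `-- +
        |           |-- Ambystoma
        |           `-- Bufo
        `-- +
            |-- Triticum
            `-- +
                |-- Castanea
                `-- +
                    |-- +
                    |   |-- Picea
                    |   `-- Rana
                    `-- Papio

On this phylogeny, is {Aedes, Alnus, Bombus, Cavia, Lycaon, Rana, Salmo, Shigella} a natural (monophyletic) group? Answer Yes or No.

No

The MRCA of the listed taxa subtends ((((Felis,Sorghum),(Ailuropoda,Candida)),(((Shigella,Alnus),Salmo,(Aedes,Cavia)),(Lycaon,Bombus))),((Mustela,((Arabidopsis,(Carpinus,Prionailurus)),(Ambystoma,Bufo))),(Triticum,(Castanea,((Picea,Rana),Papio))))).
That clade also contains Ailuropoda, Ambystoma, Arabidopsis, Bufo, Candida, Carpinus, Castanea, Felis, Mustela, Papio, Picea, Prionailurus, Sorghum, Triticum, which are not in the proposed group, so the group is not monophyletic.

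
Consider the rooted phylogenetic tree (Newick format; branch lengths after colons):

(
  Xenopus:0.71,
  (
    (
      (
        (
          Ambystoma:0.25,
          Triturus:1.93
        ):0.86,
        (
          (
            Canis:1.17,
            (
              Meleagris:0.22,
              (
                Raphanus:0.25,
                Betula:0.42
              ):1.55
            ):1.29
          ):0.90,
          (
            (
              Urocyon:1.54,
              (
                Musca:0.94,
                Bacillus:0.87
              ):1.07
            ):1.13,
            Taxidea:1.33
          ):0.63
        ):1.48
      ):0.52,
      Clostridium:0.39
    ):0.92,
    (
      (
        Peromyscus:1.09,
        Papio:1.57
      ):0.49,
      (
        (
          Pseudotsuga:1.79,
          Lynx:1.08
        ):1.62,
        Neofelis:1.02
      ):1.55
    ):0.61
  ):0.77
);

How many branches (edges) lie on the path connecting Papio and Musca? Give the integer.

10

The MRCA of Papio and Musca is the node subtending ((((Ambystoma,Triturus),((Canis,(Meleagris,(Raphanus,Betula))),((Urocyon,(Musca,Bacillus)),Taxidea))),Clostridium),((Peromyscus,Papio),((Pseudotsuga,Lynx),Neofelis))).
From Papio up to that node: 3 branches. From Musca up to the same node: 7 branches. Total: 3 + 7 = 10.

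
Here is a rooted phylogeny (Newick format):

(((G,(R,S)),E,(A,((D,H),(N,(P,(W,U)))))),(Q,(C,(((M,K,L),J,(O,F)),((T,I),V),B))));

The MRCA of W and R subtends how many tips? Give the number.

11

The MRCA of W and R is the node subtending ((G,(R,S)),E,(A,((D,H),(N,(P,(W,U)))))).
That clade contains 11 terminal taxa: A, D, E, G, H, N, P, R, S, U, W.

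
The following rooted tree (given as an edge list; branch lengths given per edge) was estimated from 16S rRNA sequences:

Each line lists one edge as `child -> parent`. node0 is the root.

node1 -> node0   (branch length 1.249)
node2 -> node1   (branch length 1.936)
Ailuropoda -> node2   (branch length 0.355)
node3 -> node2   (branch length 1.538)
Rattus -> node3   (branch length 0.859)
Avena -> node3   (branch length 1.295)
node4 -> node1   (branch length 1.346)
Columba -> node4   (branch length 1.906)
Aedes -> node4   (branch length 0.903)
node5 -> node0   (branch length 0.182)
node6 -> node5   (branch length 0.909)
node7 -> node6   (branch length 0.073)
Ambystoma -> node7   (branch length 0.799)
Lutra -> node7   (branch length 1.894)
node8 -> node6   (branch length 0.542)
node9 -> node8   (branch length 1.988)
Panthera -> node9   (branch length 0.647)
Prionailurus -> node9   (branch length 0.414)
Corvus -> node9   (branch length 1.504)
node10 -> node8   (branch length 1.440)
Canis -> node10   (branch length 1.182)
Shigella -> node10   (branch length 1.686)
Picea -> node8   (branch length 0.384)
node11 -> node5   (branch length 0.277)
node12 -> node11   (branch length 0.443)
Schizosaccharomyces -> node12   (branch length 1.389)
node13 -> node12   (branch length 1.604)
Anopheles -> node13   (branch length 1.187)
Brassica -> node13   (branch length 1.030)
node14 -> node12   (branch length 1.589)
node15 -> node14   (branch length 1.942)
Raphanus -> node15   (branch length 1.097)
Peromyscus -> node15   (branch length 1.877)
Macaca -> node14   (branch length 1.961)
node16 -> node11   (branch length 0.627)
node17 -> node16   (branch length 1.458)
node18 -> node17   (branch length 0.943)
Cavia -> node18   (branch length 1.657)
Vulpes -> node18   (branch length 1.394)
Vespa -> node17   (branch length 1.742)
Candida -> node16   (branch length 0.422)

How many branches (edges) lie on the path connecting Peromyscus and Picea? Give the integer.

The MRCA of Peromyscus and Picea is the node subtending (((Ambystoma,Lutra),((Panthera,Prionailurus,Corvus),(Canis,Shigella),Picea)),((Schizosaccharomyces,(Anopheles,Brassica),((Raphanus,Peromyscus),Macaca)),(((Cavia,Vulpes),Vespa),Candida))).
From Peromyscus up to that node: 5 branches. From Picea up to the same node: 3 branches. Total: 5 + 3 = 8.

8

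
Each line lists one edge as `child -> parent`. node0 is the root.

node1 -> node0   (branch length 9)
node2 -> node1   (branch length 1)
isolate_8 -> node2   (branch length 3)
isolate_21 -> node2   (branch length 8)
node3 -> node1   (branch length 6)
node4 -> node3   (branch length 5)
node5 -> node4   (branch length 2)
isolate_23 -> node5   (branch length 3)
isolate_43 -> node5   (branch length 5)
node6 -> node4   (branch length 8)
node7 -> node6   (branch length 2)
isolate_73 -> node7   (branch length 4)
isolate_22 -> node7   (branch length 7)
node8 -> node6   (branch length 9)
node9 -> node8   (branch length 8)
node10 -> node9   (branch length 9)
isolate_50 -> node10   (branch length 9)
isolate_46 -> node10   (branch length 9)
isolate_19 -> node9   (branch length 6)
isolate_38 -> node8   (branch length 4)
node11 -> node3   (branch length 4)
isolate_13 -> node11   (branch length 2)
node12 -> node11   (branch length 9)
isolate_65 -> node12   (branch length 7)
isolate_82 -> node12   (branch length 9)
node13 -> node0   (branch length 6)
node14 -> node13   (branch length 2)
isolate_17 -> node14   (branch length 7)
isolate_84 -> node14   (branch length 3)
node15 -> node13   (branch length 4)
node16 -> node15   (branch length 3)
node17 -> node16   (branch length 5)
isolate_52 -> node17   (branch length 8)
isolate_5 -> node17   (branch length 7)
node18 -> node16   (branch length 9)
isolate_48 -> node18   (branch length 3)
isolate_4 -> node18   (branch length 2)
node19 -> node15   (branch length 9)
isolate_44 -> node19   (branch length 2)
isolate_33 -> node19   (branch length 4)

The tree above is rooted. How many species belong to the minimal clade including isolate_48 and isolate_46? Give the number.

21

The MRCA of isolate_48 and isolate_46 is the root, so the clade is the entire tree.
That clade contains 21 terminal taxa: isolate_13, isolate_17, isolate_19, isolate_21, isolate_22, isolate_23, isolate_33, isolate_38, isolate_4, isolate_43, isolate_44, isolate_46, isolate_48, isolate_5, isolate_50, isolate_52, isolate_65, isolate_73, isolate_8, isolate_82, isolate_84.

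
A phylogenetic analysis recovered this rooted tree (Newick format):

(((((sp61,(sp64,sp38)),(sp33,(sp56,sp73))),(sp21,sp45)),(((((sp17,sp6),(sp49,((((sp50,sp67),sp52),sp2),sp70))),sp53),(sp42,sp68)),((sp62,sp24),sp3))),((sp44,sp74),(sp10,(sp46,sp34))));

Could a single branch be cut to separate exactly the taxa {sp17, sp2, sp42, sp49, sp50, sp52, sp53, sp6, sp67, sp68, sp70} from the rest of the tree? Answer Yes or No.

The most recent common ancestor of these taxa subtends ((((sp17,sp6),(sp49,((((sp50,sp67),sp52),sp2),sp70))),sp53),(sp42,sp68)).
That clade has exactly 11 tips — every listed taxon and nothing else — so the group is monophyletic.

Yes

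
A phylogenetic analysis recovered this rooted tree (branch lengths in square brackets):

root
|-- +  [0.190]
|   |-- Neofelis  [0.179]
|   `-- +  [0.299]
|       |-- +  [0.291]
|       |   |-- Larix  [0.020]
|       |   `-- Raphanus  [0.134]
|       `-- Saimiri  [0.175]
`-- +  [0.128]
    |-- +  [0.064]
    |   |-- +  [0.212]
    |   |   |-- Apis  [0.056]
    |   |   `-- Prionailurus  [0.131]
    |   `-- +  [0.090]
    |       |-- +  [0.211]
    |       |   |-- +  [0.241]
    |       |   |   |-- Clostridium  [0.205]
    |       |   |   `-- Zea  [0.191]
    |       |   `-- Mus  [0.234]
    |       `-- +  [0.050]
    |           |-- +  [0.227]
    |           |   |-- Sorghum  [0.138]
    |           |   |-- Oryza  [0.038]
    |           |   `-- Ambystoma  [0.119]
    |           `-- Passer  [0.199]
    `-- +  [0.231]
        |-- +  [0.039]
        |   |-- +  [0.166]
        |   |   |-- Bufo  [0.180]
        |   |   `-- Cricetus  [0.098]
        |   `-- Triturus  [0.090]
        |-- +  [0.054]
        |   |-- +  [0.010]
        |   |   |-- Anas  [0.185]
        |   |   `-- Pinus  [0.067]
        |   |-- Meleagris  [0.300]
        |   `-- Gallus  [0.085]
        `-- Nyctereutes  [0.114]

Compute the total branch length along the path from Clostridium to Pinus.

The path runs Clostridium → … → MRCA → … → Pinus; the MRCA is the node subtending (((Apis,Prionailurus),(((Clostridium,Zea),Mus),((Sorghum,Oryza,Ambystoma),Passer))),(((Bufo,Cricetus),Triturus),((Anas,Pinus),Meleagris,Gallus),Nyctereutes)).
Branch lengths along that path: 0.205 + 0.241 + 0.211 + 0.090 + 0.064 + 0.231 + 0.054 + 0.010 + 0.067 = 1.173.

1.173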